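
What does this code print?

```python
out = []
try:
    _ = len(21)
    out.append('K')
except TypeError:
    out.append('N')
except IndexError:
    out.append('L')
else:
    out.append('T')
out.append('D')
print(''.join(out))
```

Execution trace: 'N' (except TypeError) → 'D' (after the try/except). Output: ND

Answer: ND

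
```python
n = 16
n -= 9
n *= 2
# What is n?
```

Trace:
`n = 16` → n = 16
`n -= 9` → n = 7
`n *= 2` → n = 14
So n = 14

Answer: 14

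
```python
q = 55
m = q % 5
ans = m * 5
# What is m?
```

Trace:
`q = 55` → q = 55
`m = q % 5` → m = 0
`ans = m * 5` → ans = 0
So m = 0

Answer: 0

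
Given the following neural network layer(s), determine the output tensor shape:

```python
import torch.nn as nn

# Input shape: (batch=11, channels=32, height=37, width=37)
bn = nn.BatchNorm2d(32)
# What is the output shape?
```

Input: (11, 32, 37, 37) -> Output: (11, 32, 37, 37)

Answer: (11, 32, 37, 37)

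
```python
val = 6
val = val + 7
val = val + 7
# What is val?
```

Trace:
`val = 6` → val = 6
`val = val + 7` → val = 13
`val = val + 7` → val = 20
So val = 20

Answer: 20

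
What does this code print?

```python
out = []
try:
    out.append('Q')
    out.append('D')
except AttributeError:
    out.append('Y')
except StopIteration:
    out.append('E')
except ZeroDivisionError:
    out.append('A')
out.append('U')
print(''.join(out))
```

Execution trace: 'Q' (try body) → 'D' (try body, no exception) → 'U' (after the try/except). Output: QDU

Answer: QDU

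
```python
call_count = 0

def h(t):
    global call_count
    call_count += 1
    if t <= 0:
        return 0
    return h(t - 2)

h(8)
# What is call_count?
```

Linear recursion stepping by 2: 5 calls from t=8 down to ≤0.

Answer: 5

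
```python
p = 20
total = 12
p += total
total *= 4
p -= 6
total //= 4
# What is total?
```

Trace:
`p = 20` → p = 20
`total = 12` → total = 12
`p += total` → p = 32
`total *= 4` → total = 48
`p -= 6` → p = 26
`total //= 4` → total = 12
So total = 12

Answer: 12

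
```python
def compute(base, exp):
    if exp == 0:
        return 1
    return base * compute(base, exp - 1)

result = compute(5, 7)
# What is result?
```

compute(5, 7) = 5 * 5 * 5 * 5 * 5 * 5 * 5 = 78125

Answer: 78125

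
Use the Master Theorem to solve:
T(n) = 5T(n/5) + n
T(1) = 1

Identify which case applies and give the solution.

a=5, b=5, f(n)=n. log_5(5) = 1. Since c=1 = 1, Case 2 applies: T(n) = Θ(n^log_b(a) · log n) = O(n log n).

Answer: O(n log n) - Case 2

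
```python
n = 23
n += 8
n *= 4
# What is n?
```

Trace:
`n = 23` → n = 23
`n += 8` → n = 31
`n *= 4` → n = 124
So n = 124

Answer: 124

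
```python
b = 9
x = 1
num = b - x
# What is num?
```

Trace:
`b = 9` → b = 9
`x = 1` → x = 1
`num = b - x` → num = 8
So num = 8

Answer: 8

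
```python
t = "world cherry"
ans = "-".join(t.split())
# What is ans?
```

Trace:
`t = "world cherry"` → t = 'world cherry'
`ans = "-".join(t.split())` → ans = 'world-cherry'
So ans = 'world-cherry'

Answer: 'world-cherry'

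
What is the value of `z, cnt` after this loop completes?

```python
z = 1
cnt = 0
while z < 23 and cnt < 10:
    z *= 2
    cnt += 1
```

Double until >= 23 or 10 iterations
`z, cnt` takes the values: (1, 0) → (2, 0) → (2, 1) → (4, 1) → (4, 2) → (8, 2) → (8, 3) → (16, 3) → (16, 4) → (32, 4) → (32, 5)

Answer: 32, 5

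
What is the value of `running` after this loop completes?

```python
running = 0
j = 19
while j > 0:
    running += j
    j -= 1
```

Sum 19 down to 1
`running` takes the values: 0 → 19 → 37 → 54 → 70 → 85 → 99 → 112 → 124 → 135 → 145 → 154 → 162 → 169 → 175 → 180 → 184 → 187 → 189 → 190

Answer: 190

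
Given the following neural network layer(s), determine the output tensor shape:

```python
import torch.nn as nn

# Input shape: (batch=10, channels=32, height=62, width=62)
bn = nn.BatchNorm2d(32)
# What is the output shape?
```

Input: (10, 32, 62, 62) -> Output: (10, 32, 62, 62)

Answer: (10, 32, 62, 62)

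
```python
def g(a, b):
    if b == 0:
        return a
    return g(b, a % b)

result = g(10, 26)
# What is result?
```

g(10, 26) -> g(26, 10) -> g(10, 6) -> g(6, 4) -> g(4, 2) -> g(2, 0) -> 2

Answer: 2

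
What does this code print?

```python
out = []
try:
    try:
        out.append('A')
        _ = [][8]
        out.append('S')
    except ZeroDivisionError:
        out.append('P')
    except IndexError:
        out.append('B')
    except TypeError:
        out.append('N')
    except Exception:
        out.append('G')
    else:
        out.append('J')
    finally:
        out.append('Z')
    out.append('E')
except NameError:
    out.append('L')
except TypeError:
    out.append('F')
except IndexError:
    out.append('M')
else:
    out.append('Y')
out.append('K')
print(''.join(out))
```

Execution trace: 'A' (inner try body) → 'B' (inner except IndexError) → 'Z' (inner finally) → 'E' (try body, no exception) → 'Y' (else) → 'K' (after the try/except). Output: ABZEYK

Answer: ABZEYK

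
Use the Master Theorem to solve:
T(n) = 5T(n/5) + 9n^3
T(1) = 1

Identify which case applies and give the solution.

a=5, b=5, f(n)=9n^3. log_5(5) = 1. Since c=3 > 1 and the regularity condition holds (5(n/5)^3 = (5/5^3)n^3 with 5/5^3 < 1), Case 3 applies: T(n) = Θ(f(n)) = O(n^3).

Answer: O(n^3) - Case 3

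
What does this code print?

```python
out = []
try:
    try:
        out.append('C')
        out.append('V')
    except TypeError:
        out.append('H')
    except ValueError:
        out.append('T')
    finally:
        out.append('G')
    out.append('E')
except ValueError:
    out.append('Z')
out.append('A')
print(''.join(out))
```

Execution trace: 'C' (inner try body) → 'V' (inner try body, no exception) → 'G' (inner finally) → 'E' (try body, no exception) → 'A' (after the try/except). Output: CVGEA

Answer: CVGEA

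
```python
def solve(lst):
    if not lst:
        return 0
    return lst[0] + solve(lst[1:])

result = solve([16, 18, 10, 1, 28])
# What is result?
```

16 + 18 + 10 + 1 + 28 + 0 = 73

Answer: 73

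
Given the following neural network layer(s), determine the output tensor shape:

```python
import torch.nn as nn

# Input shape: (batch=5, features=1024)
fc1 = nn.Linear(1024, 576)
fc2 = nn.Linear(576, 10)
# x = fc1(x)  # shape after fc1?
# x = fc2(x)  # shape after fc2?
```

Input: (5, 1024) -> after fc1: (5, 576) -> Output: (5, 10)

Answer: (5, 10)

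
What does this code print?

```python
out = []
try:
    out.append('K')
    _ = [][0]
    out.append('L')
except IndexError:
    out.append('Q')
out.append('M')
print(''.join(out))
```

Execution trace: 'K' (try body) → 'Q' (except IndexError) → 'M' (after the try/except). Output: KQM

Answer: KQM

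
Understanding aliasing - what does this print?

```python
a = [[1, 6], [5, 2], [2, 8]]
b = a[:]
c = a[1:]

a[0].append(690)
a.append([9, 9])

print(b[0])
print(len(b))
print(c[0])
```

Key concept: slice with nested mutation.
Step by step:
`a = [[1, 6], [5, 2], [2, 8]]` → a = [[1, 6], [5, 2], [2, 8]]
`b = a[:]` → b = [[1, 6], [5, 2], [2, 8]]
`c = a[1:]` → c = [[5, 2], [2, 8]]
`a[0].append(690)` → a = [[1, 6, 690], [5, 2], [2, 8]]; b = [[1, 6, 690], [5, 2], [2, 8]]
`a.append([9, 9])` → a = [[1, 6, 690], [5, 2], [2, 8], [9, 9]]
`print(b[0])` → prints [1, 6, 690]
`print(len(b))` → prints 3
`print(c[0])` → prints [5, 2]

Answer:
[1, 6, 690]
3
[5, 2]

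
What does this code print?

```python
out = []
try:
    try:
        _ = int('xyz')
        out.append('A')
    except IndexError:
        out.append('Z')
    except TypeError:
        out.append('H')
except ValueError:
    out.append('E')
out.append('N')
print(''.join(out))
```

Execution trace: 'E' (outer except ValueError) → 'N' (after the try/except). Output: EN

Answer: EN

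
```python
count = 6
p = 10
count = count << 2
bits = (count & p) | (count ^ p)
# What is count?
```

Trace:
`count = 6` → count = 6
`p = 10` → p = 10
`count = count << 2` → count = 24
`bits = (count & p) | (count ^ p)` → bits = 26
So count = 24

Answer: 24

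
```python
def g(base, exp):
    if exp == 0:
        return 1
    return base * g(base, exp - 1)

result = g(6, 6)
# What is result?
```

g(6, 6) = 6 * 6 * 6 * 6 * 6 * 6 = 46656

Answer: 46656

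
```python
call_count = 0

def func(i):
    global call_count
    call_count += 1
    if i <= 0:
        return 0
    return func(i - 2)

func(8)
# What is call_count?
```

Linear recursion stepping by 2: 5 calls from i=8 down to ≤0.

Answer: 5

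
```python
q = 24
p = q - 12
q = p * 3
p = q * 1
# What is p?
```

Trace:
`q = 24` → q = 24
`p = q - 12` → p = 12
`q = p * 3` → q = 36
`p = q * 1` → p = 36
So p = 36

Answer: 36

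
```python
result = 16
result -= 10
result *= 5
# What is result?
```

Trace:
`result = 16` → result = 16
`result -= 10` → result = 6
`result *= 5` → result = 30
So result = 30

Answer: 30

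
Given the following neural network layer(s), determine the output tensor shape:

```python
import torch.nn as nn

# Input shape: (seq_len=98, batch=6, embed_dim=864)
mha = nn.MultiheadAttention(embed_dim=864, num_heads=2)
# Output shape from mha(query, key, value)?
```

Input: (98, 6, 864) -> Output: (98, 6, 864)

Answer: (98, 6, 864)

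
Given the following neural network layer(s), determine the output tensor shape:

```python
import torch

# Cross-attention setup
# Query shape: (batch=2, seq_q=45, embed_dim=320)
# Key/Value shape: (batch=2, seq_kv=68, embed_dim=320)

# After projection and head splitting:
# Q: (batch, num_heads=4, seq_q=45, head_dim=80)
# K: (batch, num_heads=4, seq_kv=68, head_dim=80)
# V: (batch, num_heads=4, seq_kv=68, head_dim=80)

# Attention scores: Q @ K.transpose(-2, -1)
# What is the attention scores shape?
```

Input: (2, 45, 320) -> Output: (2, 4, 45, 68)

Answer: (2, 4, 45, 68)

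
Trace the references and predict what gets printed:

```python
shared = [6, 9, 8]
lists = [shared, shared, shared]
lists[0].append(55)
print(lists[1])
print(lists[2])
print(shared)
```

Key concept: list of same reference.
Step by step:
`shared = [6, 9, 8]` → shared = [6, 9, 8]
`lists = [shared, shared, shared]` → lists = [[6, 9, 8], [6, 9, 8], [6, 9, 8]]
`lists[0].append(55)` → shared = [6, 9, 8, 55]; lists = [[6, 9, 8, 55], [6, 9, 8, 55], [6, 9, 8, 55]]
`print(lists[1])` → prints [6, 9, 8, 55]
`print(lists[2])` → prints [6, 9, 8, 55]
`print(shared)` → prints [6, 9, 8, 55]

Answer:
[6, 9, 8, 55]
[6, 9, 8, 55]
[6, 9, 8, 55]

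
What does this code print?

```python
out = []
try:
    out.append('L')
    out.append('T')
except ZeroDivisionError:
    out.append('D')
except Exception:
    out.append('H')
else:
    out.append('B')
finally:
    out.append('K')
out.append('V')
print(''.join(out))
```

Execution trace: 'L' (try body) → 'T' (try body, no exception) → 'B' (else) → 'K' (finally) → 'V' (after the try/except). Output: LTBKV

Answer: LTBKV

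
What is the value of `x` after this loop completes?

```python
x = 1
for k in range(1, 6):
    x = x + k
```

Start at 1, add 1 through 5
`x` takes the values: 1 → 2 → 4 → 7 → 11 → 16

Answer: 16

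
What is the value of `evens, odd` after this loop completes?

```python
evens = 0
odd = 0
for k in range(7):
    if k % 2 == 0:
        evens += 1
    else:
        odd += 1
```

Count evens and odds in range(7)
`evens, odd` takes the values: (0, 0) → (1, 0) → (1, 1) → (2, 1) → (2, 2) → (3, 2) → (3, 3) → (4, 3)

Answer: 4, 3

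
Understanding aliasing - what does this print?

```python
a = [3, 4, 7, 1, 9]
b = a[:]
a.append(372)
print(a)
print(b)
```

Key concept: slice [:] creates copy.
Step by step:
`a = [3, 4, 7, 1, 9]` → a = [3, 4, 7, 1, 9]
`b = a[:]` → b = [3, 4, 7, 1, 9]
`a.append(372)` → a = [3, 4, 7, 1, 9, 372]
`print(a)` → prints [3, 4, 7, 1, 9, 372]
`print(b)` → prints [3, 4, 7, 1, 9]

Answer:
[3, 4, 7, 1, 9, 372]
[3, 4, 7, 1, 9]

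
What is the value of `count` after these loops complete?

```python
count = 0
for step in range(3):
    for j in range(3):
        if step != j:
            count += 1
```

3² - 3 (exclude diagonal)
`count` takes the values: 0 → 1 → 2 → 3 → 4 → 5 → 6

Answer: 6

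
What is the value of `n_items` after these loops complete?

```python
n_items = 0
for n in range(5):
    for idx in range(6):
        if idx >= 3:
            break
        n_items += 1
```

Inner breaks at 3, outer runs 5 times
`n_items` takes the values: 0 → 1 → 2 → 3 → 4 → 5 → 6 → 7 → 8 → 9 → 10 → 11 → 12 → 13 → 14 → 15

Answer: 15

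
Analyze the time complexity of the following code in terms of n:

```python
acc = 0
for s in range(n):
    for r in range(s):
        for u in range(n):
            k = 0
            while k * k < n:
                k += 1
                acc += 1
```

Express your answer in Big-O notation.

Each loop level contributes: n × n × n × √n. Multiplying the contributions gives O(n^3√n).

Answer: O(n^3√n)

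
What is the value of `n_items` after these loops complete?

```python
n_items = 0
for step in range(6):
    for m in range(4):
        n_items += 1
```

6 * 4 = 24
`n_items` takes the values: 0 → 1 → 2 → 3 → 4 → 5 → 6 → 7 → 8 → 9 → 10 → 11 → 12 → 13 → 14 → 15 → 16 → 17 → 18 → 19 → 20 → 21 → 22 → 23 → 24

Answer: 24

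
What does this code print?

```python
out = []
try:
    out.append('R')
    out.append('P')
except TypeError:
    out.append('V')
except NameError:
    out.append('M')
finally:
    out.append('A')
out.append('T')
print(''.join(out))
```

Execution trace: 'R' (try body) → 'P' (try body, no exception) → 'A' (finally) → 'T' (after the try/except). Output: RPAT

Answer: RPAT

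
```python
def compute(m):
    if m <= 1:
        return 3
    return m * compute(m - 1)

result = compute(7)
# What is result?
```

compute(7) = 7 * 6 * 5 * 4 * 3 * 2 * 3 = 15120

Answer: 15120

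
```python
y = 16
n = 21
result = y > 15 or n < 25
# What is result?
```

Trace:
`y = 16` → y = 16
`n = 21` → n = 21
`result = y > 15 or n < 25` → result = True
So result = True

Answer: True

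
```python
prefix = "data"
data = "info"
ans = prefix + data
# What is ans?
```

Trace:
`prefix = "data"` → prefix = 'data'
`data = "info"` → data = 'info'
`ans = prefix + data` → ans = 'datainfo'
So ans = 'datainfo'

Answer: 'datainfo'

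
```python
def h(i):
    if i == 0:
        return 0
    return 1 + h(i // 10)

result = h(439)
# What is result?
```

Count of digits of 439: 3

Answer: 3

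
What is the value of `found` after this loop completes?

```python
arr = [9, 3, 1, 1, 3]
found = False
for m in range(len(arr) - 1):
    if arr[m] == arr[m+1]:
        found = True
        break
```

Check consecutive duplicates in [9, 3, 1, 1, 3]
`found` takes the values: False → True

Answer: True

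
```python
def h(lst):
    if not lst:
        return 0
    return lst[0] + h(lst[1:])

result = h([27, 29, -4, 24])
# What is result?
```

27 + 29 + (-4) + 24 + 0 = 76

Answer: 76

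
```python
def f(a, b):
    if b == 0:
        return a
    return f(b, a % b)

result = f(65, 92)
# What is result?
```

f(65, 92) -> f(92, 65) -> f(65, 27) -> f(27, 11) -> f(11, 5) -> f(5, 1) -> f(1, 0) -> 1

Answer: 1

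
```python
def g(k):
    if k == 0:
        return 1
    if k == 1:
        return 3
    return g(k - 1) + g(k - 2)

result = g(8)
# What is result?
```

Build up from base cases: g(0)=1, g(1)=3, g(2)=4, g(3)=7, g(4)=11, g(5)=18, g(6)=29, ..., g(8)=76

Answer: 76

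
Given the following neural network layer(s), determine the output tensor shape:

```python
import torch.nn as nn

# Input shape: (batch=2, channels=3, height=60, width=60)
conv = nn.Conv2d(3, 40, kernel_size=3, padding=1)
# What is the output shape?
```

Input: (2, 3, 60, 60) -> Output: (2, 40, 60, 60)

Answer: (2, 40, 60, 60)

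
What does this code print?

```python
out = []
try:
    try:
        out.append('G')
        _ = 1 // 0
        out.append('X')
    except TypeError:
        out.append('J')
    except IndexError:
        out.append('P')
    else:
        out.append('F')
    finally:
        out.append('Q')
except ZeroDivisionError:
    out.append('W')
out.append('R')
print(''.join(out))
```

Execution trace: 'G' (try body) → 'Q' (finally) → 'W' (outer except ZeroDivisionError) → 'R' (after the try/except). Output: GQWR

Answer: GQWR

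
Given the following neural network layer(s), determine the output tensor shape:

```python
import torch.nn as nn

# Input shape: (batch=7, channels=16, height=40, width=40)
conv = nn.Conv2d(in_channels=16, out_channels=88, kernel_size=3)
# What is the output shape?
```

Input: (7, 16, 40, 40) -> Output: (7, 88, 38, 38)

Answer: (7, 88, 38, 38)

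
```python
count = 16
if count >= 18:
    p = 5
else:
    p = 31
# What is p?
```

Trace:
`count = 16` → count = 16
`if count >= 18: ...` → count >= 18 is False, take else branch → p = 31
So p = 31

Answer: 31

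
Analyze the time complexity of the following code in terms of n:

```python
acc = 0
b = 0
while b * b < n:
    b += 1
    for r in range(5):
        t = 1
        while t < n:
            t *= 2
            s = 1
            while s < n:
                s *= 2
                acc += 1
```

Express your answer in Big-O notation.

Each loop level contributes: √n × 1 × log n × log n. Multiplying the contributions gives O(√n log² n).

Answer: O(√n log² n)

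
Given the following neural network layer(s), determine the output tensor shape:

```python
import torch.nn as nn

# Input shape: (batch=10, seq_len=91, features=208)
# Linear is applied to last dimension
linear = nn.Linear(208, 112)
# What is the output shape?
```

Input: (10, 91, 208) -> Output: (10, 91, 112)

Answer: (10, 91, 112)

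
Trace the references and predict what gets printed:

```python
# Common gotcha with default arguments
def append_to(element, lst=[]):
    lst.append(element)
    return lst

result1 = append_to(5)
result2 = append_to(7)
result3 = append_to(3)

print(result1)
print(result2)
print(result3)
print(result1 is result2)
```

Key concept: mutable default argument gotcha.
Step by step:
`result1 = append_to(5)` → result1 = [5]
`result2 = append_to(7)` → result1 = [5, 7] (same object as result2); result2 = [5, 7] (same object as result1)
`result3 = append_to(3)` → result1 = [5, 7, 3] (same object as result2, result3); result2 = [5, 7, 3] (same object as result1, result3); result3 = [5, 7, 3] (same object as result1, result2)
`print(result1)` → prints [5, 7, 3]
`print(result2)` → prints [5, 7, 3]
`print(result3)` → prints [5, 7, 3]
`print(result1 is result2)` → prints True

Answer:
[5, 7, 3]
[5, 7, 3]
[5, 7, 3]
True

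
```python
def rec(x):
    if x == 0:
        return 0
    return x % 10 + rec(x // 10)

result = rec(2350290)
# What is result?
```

Sum of digits of 2350290: 0 + 9 + 2 + 0 + 5 + 3 + 2 = 21

Answer: 21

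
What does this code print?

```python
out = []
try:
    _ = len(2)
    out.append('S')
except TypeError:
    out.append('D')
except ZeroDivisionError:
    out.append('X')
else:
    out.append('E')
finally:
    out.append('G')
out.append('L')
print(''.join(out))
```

Execution trace: 'D' (except TypeError) → 'G' (finally) → 'L' (after the try/except). Output: DGL

Answer: DGL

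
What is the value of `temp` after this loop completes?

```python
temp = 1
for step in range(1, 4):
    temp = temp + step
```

Start at 1, add 1 through 3
`temp` takes the values: 1 → 2 → 4 → 7

Answer: 7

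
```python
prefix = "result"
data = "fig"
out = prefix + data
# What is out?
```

Trace:
`prefix = "result"` → prefix = 'result'
`data = "fig"` → data = 'fig'
`out = prefix + data` → out = 'resultfig'
So out = 'resultfig'

Answer: 'resultfig'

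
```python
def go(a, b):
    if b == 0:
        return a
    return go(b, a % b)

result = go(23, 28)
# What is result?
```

go(23, 28) -> go(28, 23) -> go(23, 5) -> go(5, 3) -> go(3, 2) -> go(2, 1) -> go(1, 0) -> 1

Answer: 1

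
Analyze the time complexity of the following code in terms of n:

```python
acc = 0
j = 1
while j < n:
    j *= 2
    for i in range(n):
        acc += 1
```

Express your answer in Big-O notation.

Each loop level contributes: log n × n. Multiplying the contributions gives O(n log n).

Answer: O(n log n)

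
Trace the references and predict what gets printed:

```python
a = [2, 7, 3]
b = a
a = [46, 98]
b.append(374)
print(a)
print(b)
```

Key concept: rebinding vs mutation: a is rebound to a new list, b still points at the original.
Step by step:
`a = [2, 7, 3]` → a = [2, 7, 3]
`b = a` → b = [2, 7, 3] (same object as a)
`a = [46, 98]` → a = [46, 98]
`b.append(374)` → b = [2, 7, 3, 374]
`print(a)` → prints [46, 98]
`print(b)` → prints [2, 7, 3, 374]

Answer:
[46, 98]
[2, 7, 3, 374]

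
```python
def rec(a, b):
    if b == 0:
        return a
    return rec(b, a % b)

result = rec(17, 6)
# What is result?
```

rec(17, 6) -> rec(6, 5) -> rec(5, 1) -> rec(1, 0) -> 1

Answer: 1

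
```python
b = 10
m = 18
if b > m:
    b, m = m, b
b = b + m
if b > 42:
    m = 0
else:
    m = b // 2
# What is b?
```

Trace:
`b = 10` → b = 10
`m = 18` → m = 18
`if b > m: ...` → b > m is False → no variable changes
`b = b + m` → b = 28
`if b > 42: ...` → b > 42 is False, take else branch → m = 14
So b = 28

Answer: 28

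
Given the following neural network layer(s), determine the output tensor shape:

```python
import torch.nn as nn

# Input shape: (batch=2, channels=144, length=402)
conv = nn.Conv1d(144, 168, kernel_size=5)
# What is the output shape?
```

Input: (2, 144, 402) -> Output: (2, 168, 398)

Answer: (2, 168, 398)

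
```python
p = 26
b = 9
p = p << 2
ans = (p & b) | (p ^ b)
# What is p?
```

Trace:
`p = 26` → p = 26
`b = 9` → b = 9
`p = p << 2` → p = 104
`ans = (p & b) | (p ^ b)` → ans = 105
So p = 104

Answer: 104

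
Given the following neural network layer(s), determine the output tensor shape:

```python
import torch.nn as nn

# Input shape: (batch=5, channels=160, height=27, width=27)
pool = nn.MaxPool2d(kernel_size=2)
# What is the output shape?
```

Input: (5, 160, 27, 27) -> Output: (5, 160, 13, 13)

Answer: (5, 160, 13, 13)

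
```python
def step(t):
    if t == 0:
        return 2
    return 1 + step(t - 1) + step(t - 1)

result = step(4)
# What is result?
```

step(t) = 1 + 2·step(t-1), step(0)=2. Closed form: (2+1)·2^4 - 1 = 47.

Answer: 47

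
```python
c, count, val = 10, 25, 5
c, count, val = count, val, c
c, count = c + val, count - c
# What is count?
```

Trace:
`c, count, val = 10, 25, 5` → c = 10; count = 25; val = 5
`c, count, val = count, val, c` → c = 25; count = 5; val = 10
`c, count = c + val, count - c` → c = 35; count = -20
So count = -20

Answer: -20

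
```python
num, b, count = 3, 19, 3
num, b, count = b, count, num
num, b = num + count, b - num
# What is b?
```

Trace:
`num, b, count = 3, 19, 3` → num = 3; b = 19; count = 3
`num, b, count = b, count, num` → num = 19; b = 3; count = 3
`num, b = num + count, b - num` → num = 22; b = -16
So b = -16

Answer: -16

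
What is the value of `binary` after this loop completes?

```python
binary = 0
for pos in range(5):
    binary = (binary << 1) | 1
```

Build 5 consecutive 1-bits: 0b11111
`binary` takes the values: 0 → 1 → 3 → 7 → 15 → 31

Answer: 31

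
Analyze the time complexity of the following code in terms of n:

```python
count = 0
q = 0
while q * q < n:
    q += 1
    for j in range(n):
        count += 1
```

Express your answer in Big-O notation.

Each loop level contributes: √n × n. Multiplying the contributions gives O(n√n).

Answer: O(n√n)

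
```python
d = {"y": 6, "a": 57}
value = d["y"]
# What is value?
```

Trace:
`d = {"y": 6, "a": 57}` → d = {'y': 6, 'a': 57}
`value = d["y"]` → value = 6
So value = 6

Answer: 6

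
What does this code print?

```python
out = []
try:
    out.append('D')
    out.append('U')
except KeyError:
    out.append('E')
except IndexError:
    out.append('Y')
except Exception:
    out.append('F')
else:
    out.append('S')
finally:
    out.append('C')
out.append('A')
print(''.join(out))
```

Execution trace: 'D' (try body) → 'U' (try body, no exception) → 'S' (else) → 'C' (finally) → 'A' (after the try/except). Output: DUSCA

Answer: DUSCA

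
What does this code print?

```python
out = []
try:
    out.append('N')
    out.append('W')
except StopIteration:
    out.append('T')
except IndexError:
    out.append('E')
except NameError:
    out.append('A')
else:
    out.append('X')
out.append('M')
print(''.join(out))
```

Execution trace: 'N' (try body) → 'W' (try body, no exception) → 'X' (else) → 'M' (after the try/except). Output: NWXM

Answer: NWXM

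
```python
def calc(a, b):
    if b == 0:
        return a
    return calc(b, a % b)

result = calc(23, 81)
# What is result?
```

calc(23, 81) -> calc(81, 23) -> calc(23, 12) -> calc(12, 11) -> calc(11, 1) -> calc(1, 0) -> 1

Answer: 1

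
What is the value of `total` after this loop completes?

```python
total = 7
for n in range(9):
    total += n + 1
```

Start at 7, add 1 to 9 = 52
`total` takes the values: 7 → 8 → 10 → 13 → 17 → 22 → 28 → 35 → 43 → 52

Answer: 52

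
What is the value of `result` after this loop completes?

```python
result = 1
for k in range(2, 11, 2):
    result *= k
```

Product of even numbers 2 to 10
`result` takes the values: 1 → 2 → 8 → 48 → 384 → 3840

Answer: 3840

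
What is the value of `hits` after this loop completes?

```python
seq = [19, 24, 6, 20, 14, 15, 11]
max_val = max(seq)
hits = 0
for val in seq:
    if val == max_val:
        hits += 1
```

Count of max value 24 in [19, 24, 6, 20, 14, 15, 11]
`hits` takes the values: 0 → 1

Answer: 1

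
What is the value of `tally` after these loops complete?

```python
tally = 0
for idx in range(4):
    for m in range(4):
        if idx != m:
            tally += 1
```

4² - 4 (exclude diagonal)
`tally` takes the values: 0 → 1 → 2 → 3 → 4 → 5 → 6 → 7 → 8 → 9 → 10 → 11 → 12

Answer: 12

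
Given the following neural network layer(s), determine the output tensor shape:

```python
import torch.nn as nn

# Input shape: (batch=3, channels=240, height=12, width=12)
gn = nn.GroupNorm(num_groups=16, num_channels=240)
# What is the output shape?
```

Input: (3, 240, 12, 12) -> Output: (3, 240, 12, 12)

Answer: (3, 240, 12, 12)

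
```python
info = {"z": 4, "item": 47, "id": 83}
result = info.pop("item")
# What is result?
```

Trace:
`info = {"z": 4, "item": 47, "id": 83}` → info = {'z': 4, 'item': 47, 'id': 83}
`result = info.pop("item")` → info = {'z': 4, 'id': 83}; result = 47
So result = 47

Answer: 47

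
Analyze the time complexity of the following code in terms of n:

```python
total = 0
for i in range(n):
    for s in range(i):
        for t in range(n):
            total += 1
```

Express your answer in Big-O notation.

Each loop level contributes: n × n × n. Multiplying the contributions gives O(n^3).

Answer: O(n^3)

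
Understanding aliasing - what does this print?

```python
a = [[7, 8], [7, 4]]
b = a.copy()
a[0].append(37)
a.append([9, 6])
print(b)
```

Key concept: shallow copy with nested lists.
Step by step:
`a = [[7, 8], [7, 4]]` → a = [[7, 8], [7, 4]]
`b = a.copy()` → b = [[7, 8], [7, 4]]
`a[0].append(37)` → a = [[7, 8, 37], [7, 4]]; b = [[7, 8, 37], [7, 4]]
`a.append([9, 6])` → a = [[7, 8, 37], [7, 4], [9, 6]]
`print(b)` → prints [[7, 8, 37], [7, 4]]

Answer: [[7, 8, 37], [7, 4]]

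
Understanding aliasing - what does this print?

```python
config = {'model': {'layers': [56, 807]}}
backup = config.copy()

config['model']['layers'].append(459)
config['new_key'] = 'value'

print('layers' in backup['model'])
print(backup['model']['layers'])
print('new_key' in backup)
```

Key concept: shallow copy gotcha with nested dict.
Step by step:
`config = {'model': {'layers': [56, 807]}}` → config = {'model': {'layers': [56, 807]}}
`backup = config.copy()` → backup = {'model': {'layers': [56, 807]}}
`config['model']['layers'].append(459)` → config = {'model': {'layers': [56, 807, 459]}}; backup = {'model': {'layers': [56, 807, 459]}}
`config['new_key'] = 'value'` → config = {'model': {'layers': [56, 807, 459]}, 'new_key': 'value'}
`print('layers' in backup['model'])` → prints True
`print(backup['model']['layers'])` → prints [56, 807, 459]
`print('new_key' in backup)` → prints False

Answer:
True
[56, 807, 459]
False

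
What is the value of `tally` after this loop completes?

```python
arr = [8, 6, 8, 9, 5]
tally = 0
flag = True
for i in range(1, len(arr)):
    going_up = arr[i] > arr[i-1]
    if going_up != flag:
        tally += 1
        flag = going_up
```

Count direction changes in [8, 6, 8, 9, 5]
`tally` takes the values: 0 → 1 → 2 → 3

Answer: 3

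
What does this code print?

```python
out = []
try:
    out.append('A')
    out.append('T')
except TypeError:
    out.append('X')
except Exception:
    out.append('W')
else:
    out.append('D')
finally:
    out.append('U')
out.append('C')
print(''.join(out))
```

Execution trace: 'A' (try body) → 'T' (try body, no exception) → 'D' (else) → 'U' (finally) → 'C' (after the try/except). Output: ATDUC

Answer: ATDUC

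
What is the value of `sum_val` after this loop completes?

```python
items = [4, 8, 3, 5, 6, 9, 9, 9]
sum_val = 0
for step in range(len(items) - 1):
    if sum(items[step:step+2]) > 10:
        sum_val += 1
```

Count windows with sum > 10
`sum_val` takes the values: 0 → 1 → 2 → 3 → 4 → 5 → 6

Answer: 6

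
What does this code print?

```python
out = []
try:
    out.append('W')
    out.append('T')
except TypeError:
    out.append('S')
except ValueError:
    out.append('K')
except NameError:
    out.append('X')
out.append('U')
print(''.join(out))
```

Execution trace: 'W' (try body) → 'T' (try body, no exception) → 'U' (after the try/except). Output: WTU

Answer: WTU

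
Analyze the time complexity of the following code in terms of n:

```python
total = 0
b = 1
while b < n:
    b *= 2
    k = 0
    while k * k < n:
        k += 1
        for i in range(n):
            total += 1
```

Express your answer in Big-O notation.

Each loop level contributes: log n × √n × n. Multiplying the contributions gives O(n√n log n).

Answer: O(n√n log n)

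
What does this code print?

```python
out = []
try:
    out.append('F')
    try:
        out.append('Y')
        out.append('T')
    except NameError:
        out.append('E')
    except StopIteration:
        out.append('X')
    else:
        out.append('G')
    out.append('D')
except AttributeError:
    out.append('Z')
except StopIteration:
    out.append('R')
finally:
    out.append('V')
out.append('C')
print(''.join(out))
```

Execution trace: 'F' (try body) → 'Y' (inner try body) → 'T' (inner try body, no exception) → 'G' (inner else) → 'D' (try body, no exception) → 'V' (finally) → 'C' (after the try/except). Output: FYTGDVC

Answer: FYTGDVC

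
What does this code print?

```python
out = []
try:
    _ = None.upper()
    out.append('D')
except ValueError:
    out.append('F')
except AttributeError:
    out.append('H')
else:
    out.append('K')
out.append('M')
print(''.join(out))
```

Execution trace: 'H' (except AttributeError) → 'M' (after the try/except). Output: HM

Answer: HM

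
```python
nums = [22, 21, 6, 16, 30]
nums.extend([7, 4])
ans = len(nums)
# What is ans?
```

Trace:
`nums = [22, 21, 6, 16, 30]` → nums = [22, 21, 6, 16, 30]
`nums.extend([7, 4])` → nums = [22, 21, 6, 16, 30, 7, 4]
`ans = len(nums)` → ans = 7
So ans = 7

Answer: 7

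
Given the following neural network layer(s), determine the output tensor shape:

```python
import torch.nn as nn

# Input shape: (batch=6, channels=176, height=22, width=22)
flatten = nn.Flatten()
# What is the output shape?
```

Input: (6, 176, 22, 22) -> Output: (6, 85184)

Answer: (6, 85184)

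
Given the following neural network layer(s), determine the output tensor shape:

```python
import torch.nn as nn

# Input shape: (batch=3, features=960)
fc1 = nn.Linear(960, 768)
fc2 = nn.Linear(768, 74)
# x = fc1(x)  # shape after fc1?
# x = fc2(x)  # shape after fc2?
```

Input: (3, 960) -> after fc1: (3, 768) -> Output: (3, 74)

Answer: (3, 74)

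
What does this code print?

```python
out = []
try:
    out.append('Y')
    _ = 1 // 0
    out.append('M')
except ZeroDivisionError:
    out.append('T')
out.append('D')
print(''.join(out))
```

Execution trace: 'Y' (try body) → 'T' (except ZeroDivisionError) → 'D' (after the try/except). Output: YTD

Answer: YTD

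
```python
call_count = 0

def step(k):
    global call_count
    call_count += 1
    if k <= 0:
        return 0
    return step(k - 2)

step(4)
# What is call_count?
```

Linear recursion stepping by 2: 3 calls from k=4 down to ≤0.

Answer: 3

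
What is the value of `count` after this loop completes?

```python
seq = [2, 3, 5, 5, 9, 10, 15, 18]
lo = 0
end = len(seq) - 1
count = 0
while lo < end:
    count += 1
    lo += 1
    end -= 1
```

Iterations until pointers meet (list length 8)
`count` takes the values: 0 → 1 → 2 → 3 → 4

Answer: 4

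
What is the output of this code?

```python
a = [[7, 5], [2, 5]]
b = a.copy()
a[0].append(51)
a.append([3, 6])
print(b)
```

Key concept: shallow copy with nested lists.
Step by step:
`a = [[7, 5], [2, 5]]` → a = [[7, 5], [2, 5]]
`b = a.copy()` → b = [[7, 5], [2, 5]]
`a[0].append(51)` → a = [[7, 5, 51], [2, 5]]; b = [[7, 5, 51], [2, 5]]
`a.append([3, 6])` → a = [[7, 5, 51], [2, 5], [3, 6]]
`print(b)` → prints [[7, 5, 51], [2, 5]]

Answer: [[7, 5, 51], [2, 5]]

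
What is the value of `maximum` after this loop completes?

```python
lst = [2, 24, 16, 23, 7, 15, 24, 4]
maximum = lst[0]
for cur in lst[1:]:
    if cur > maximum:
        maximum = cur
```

Maximum of [2, 24, 16, 23, 7, 15, 24, 4]
`maximum` takes the values: 2 → 24

Answer: 24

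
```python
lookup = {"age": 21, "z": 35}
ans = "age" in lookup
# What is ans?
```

Trace:
`lookup = {"age": 21, "z": 35}` → lookup = {'age': 21, 'z': 35}
`ans = "age" in lookup` → ans = True
So ans = True

Answer: True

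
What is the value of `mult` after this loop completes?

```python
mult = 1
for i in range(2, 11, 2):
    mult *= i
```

Product of even numbers 2 to 10
`mult` takes the values: 1 → 2 → 8 → 48 → 384 → 3840

Answer: 3840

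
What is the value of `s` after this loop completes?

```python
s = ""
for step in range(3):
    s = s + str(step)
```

Concatenate digits 0 to 2
`s` takes the values: "" → "0" → "01" → "012"

Answer: "012"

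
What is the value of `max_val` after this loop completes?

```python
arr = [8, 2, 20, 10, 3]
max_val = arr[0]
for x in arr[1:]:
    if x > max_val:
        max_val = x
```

Maximum of [8, 2, 20, 10, 3]
`max_val` takes the values: 8 → 20

Answer: 20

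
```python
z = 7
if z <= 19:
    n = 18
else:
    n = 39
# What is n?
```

Trace:
`z = 7` → z = 7
`if z <= 19: ...` → z <= 19 is True → n = 18
So n = 18

Answer: 18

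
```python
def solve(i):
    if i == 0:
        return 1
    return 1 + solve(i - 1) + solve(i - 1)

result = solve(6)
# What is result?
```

solve(i) = 1 + 2·solve(i-1), solve(0)=1. Closed form: (1+1)·2^6 - 1 = 127.

Answer: 127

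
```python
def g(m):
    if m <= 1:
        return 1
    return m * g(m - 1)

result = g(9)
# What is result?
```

g(9) = 9 * 8 * 7 * 6 * 5 * 4 * 3 * 2 * 1 = 362880

Answer: 362880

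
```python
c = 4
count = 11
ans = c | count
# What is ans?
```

Trace:
`c = 4` → c = 4
`count = 11` → count = 11
`ans = c | count` → ans = 15
So ans = 15

Answer: 15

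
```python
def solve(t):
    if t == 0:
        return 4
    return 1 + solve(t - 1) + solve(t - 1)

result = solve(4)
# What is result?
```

solve(t) = 1 + 2·solve(t-1), solve(0)=4. Closed form: (4+1)·2^4 - 1 = 79.

Answer: 79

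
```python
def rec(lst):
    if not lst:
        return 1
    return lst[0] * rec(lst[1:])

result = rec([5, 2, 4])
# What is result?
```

Product over [5, 2, 4] = 5 * 2 * 4 = 40

Answer: 40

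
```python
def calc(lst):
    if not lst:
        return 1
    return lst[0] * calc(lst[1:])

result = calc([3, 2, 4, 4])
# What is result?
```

Product over [3, 2, 4, 4] = 3 * 2 * 4 * 4 = 96

Answer: 96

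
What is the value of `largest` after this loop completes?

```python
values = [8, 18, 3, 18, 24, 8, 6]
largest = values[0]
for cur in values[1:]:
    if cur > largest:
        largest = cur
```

Maximum of [8, 18, 3, 18, 24, 8, 6]
`largest` takes the values: 8 → 18 → 24

Answer: 24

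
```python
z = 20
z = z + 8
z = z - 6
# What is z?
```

Trace:
`z = 20` → z = 20
`z = z + 8` → z = 28
`z = z - 6` → z = 22
So z = 22

Answer: 22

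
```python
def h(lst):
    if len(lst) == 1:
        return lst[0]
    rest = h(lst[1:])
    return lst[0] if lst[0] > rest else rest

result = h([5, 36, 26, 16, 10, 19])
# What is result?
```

Recursive max over [5, 36, 26, 16, 10, 19] = 36

Answer: 36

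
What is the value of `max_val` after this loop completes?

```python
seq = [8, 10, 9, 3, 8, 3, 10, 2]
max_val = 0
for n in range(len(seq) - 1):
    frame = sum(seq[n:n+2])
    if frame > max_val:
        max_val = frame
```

Max sum of 2-element window in [8, 10, 9, 3, 8, 3, 10, 2]
`max_val` takes the values: 0 → 18 → 19

Answer: 19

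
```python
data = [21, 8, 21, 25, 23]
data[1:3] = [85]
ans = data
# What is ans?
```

Trace:
`data = [21, 8, 21, 25, 23]` → data = [21, 8, 21, 25, 23]
`data[1:3] = [85]` → data = [21, 85, 25, 23]
`ans = data` → ans = [21, 85, 25, 23]
So ans = [21, 85, 25, 23]

Answer: [21, 85, 25, 23]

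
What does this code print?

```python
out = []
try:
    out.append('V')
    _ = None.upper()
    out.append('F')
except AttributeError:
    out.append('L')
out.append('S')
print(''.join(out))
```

Execution trace: 'V' (try body) → 'L' (except AttributeError) → 'S' (after the try/except). Output: VLS

Answer: VLS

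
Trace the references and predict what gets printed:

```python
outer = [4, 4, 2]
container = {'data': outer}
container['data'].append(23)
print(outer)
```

Key concept: dict holds reference to list.
Step by step:
`outer = [4, 4, 2]` → outer = [4, 4, 2]
`container = {'data': outer}` → container = {'data': [4, 4, 2]}
`container['data'].append(23)` → outer = [4, 4, 2, 23]; container = {'data': [4, 4, 2, 23]}
`print(outer)` → prints [4, 4, 2, 23]

Answer: [4, 4, 2, 23]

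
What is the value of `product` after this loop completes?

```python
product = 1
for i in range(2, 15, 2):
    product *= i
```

Product of even numbers 2 to 14
`product` takes the values: 1 → 2 → 8 → 48 → 384 → 3840 → 46080 → 645120

Answer: 645120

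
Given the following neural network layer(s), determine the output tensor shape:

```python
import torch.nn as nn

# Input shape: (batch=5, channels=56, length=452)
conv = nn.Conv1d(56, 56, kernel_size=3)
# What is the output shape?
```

Input: (5, 56, 452) -> Output: (5, 56, 450)

Answer: (5, 56, 450)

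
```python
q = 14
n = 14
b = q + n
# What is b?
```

Trace:
`q = 14` → q = 14
`n = 14` → n = 14
`b = q + n` → b = 28
So b = 28

Answer: 28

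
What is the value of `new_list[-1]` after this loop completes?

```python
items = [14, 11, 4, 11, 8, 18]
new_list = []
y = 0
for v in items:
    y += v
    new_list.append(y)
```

Cumulative sum ends at 66
`new_list` takes the values: [] → [14] → [14, 25] → [14, 25, 29] → [14, 25, 29, 40] → [14, 25, 29, 40, 48] → [14, 25, 29, 40, 48, 66]
So `new_list[-1]` = 66

Answer: 66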